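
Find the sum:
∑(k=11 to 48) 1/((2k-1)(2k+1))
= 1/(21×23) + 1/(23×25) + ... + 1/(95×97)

Partial fractions: 1/((2k-1)(2k+1)) = (1/2)[1/(2k-1) - 1/(2k+1)]
The series telescopes:
= (1/2)[1/21 - 1/97]
= 38/2037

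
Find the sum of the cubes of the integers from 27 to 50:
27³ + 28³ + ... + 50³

Use ∑_{k=1}^{n} k³ = [n(n+1)/2]², then subtract the first 26 terms.
∑_{k=1}^{50} k³ = [50×51/2]² = 1275² = 1625625
∑_{k=1}^{26} k³ = [26×27/2]² = 351² = 123201
∑_{k=27}^{50} k³ = 1625625 - 123201 = 1502424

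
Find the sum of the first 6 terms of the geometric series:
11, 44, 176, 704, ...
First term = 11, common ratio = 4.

Sₙ = a(1 - rⁿ) / (1 - r)
S_6 = 11(1 - 4^6) / (1 - 4)
S_6 = 11(1 - 4096) / (-3)
S_6 = 15015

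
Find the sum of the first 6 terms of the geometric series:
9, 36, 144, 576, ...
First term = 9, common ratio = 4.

Sₙ = a(1 - rⁿ) / (1 - r)
S_6 = 9(1 - 4^6) / (1 - 4)
S_6 = 9(1 - 4096) / (-3)
S_6 = 12285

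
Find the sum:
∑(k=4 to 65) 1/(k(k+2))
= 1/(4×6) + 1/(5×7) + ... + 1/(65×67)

Partial fractions: 1/(k(k+2)) = (1/2)[1/k - 1/(k+2)]
Telescoping leaves the first two and last two terms:
= (1/2)[1/4 + 1/5 - 1/66 - 1/67]
= 18569/88440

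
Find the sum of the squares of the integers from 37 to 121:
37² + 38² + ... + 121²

Use ∑_{k=1}^{n} k² = n(n+1)(2n+1)/6, then subtract the first 36 terms.
∑_{k=1}^{121} k² = 121×122×243/6 = 597861
∑_{k=1}^{36} k² = 36×37×73/6 = 16206
∑_{k=37}^{121} k² = 597861 - 16206 = 581655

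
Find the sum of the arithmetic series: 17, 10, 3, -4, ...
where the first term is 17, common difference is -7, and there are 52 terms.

Sₙ = n/2 × (first + last)
Last term = a + (n-1)d = 17 + (52-1)×(-7) = -340
S_52 = 52/2 × (17 + (-340))
S_52 = 52/2 × (-323) = -8398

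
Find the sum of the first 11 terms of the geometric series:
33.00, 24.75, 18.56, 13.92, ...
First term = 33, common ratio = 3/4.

Sₙ = a(1 - rⁿ) / (1 - r)
S_11 = 33(1 - (3/4)^11) / (1 - (3/4))
S_11 = 33(1 - (177147/4194304)) / (1/4)
S_11 = 132566181/1048576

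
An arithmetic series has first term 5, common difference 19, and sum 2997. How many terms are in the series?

Using S = n/2 × [2a + (n-1)d]
2997 = n/2 × [2(5) + (n-1)(19)]
2997 = n/2 × [10 + 19n - 19]
5994 = n × [-9 + 19n]
19n² + (-9)n - 5994 = 0
Discriminant: Δ = (-9)² - 4(19)(-5994) = 81 + 455544 = 455625
√Δ = 675
n = [-(-9) + √Δ] / (2·19) = (9 + 675) / 38 = 684 / 38 = 18
(The negative root is discarded since n must be a positive integer.)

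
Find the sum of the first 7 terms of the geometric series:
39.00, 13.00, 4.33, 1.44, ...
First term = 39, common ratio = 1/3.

Sₙ = a(1 - rⁿ) / (1 - r)
S_7 = 39(1 - (1/3)^7) / (1 - (1/3))
S_7 = 39(1 - (1/2187)) / (2/3)
S_7 = 14209/243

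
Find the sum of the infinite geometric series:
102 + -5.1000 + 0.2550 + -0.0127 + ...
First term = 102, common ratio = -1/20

For |r| < 1, S = a / (1 - r)
S = 102 / (1 - (-1/20))
S = 102 / (21/20)
S = 680/7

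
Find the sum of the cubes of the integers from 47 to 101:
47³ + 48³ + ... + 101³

Use ∑_{k=1}^{n} k³ = [n(n+1)/2]², then subtract the first 46 terms.
∑_{k=1}^{101} k³ = [101×102/2]² = 5151² = 26532801
∑_{k=1}^{46} k³ = [46×47/2]² = 1081² = 1168561
∑_{k=47}^{101} k³ = 26532801 - 1168561 = 25364240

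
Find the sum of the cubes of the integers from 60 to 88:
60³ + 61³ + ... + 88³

Use ∑_{k=1}^{n} k³ = [n(n+1)/2]², then subtract the first 59 terms.
∑_{k=1}^{88} k³ = [88×89/2]² = 3916² = 15335056
∑_{k=1}^{59} k³ = [59×60/2]² = 1770² = 3132900
∑_{k=60}^{88} k³ = 15335056 - 3132900 = 12202156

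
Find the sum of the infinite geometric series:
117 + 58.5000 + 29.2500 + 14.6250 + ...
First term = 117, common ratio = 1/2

For |r| < 1, S = a / (1 - r)
S = 117 / (1 - (1/2))
S = 117 / (1/2)
S = 234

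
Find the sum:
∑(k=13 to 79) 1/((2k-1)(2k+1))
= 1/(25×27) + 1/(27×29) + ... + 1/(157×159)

Partial fractions: 1/((2k-1)(2k+1)) = (1/2)[1/(2k-1) - 1/(2k+1)]
The series telescopes:
= (1/2)[1/25 - 1/159]
= 67/3975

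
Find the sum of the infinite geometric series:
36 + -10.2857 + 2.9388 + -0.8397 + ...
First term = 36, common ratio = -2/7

For |r| < 1, S = a / (1 - r)
S = 36 / (1 - (-2/7))
S = 36 / (9/7)
S = 28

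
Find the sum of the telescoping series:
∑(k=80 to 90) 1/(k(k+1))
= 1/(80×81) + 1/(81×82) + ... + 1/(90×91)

Partial fractions: 1/(k(k+1)) = 1/k - 1/(k+1)
The series telescopes:
= (1/80 - 1/81) + (1/81 - 1/82) + ... + (1/90 - 1/91)
= 1/80 - 1/91
= 11/7280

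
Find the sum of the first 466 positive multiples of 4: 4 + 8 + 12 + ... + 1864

Factor out 4: = 4(1 + 2 + ... + 466) = 4 × n(n+1)/2
= 4 × 466×467/2
= 4 × 108811
= 435244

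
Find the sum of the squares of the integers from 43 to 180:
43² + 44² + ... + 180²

Use ∑_{k=1}^{n} k² = n(n+1)(2n+1)/6, then subtract the first 42 terms.
∑_{k=1}^{180} k² = 180×181×361/6 = 1960230
∑_{k=1}^{42} k² = 42×43×85/6 = 25585
∑_{k=43}^{180} k² = 1960230 - 25585 = 1934645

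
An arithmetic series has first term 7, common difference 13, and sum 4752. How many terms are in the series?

Using S = n/2 × [2a + (n-1)d]
4752 = n/2 × [2(7) + (n-1)(13)]
4752 = n/2 × [14 + 13n - 13]
9504 = n × [1 + 13n]
13n² + (1)n - 9504 = 0
Discriminant: Δ = (1)² - 4(13)(-9504) = 1 + 494208 = 494209
√Δ = 703
n = [-(1) + √Δ] / (2·13) = (-1 + 703) / 26 = 702 / 26 = 27
(The negative root is discarded since n must be a positive integer.)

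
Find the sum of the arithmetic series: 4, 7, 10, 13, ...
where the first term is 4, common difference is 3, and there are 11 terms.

Sₙ = n/2 × (first + last)
Last term = a + (n-1)d = 4 + (11-1)×3 = 34
S_11 = 11/2 × (4 + 34)
S_11 = 11/2 × 38 = 209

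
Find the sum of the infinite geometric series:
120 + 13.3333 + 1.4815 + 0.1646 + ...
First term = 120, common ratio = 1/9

For |r| < 1, S = a / (1 - r)
S = 120 / (1 - (1/9))
S = 120 / (8/9)
S = 135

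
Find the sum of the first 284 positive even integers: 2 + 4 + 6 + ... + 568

Sum of first n even numbers = n(n+1)
= 284×285
= 80940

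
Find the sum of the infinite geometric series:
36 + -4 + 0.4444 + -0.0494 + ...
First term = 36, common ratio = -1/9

For |r| < 1, S = a / (1 - r)
S = 36 / (1 - (-1/9))
S = 36 / (10/9)
S = 162/5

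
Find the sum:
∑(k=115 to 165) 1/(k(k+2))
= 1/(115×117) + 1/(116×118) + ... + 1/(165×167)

Partial fractions: 1/(k(k+2)) = (1/2)[1/k - 1/(k+2)]
Telescoping leaves the first two and last two terms:
= (1/2)[1/115 + 1/116 - 1/166 - 1/167]
= 980781/369811480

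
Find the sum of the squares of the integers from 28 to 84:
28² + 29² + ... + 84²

Use ∑_{k=1}^{n} k² = n(n+1)(2n+1)/6, then subtract the first 27 terms.
∑_{k=1}^{84} k² = 84×85×169/6 = 201110
∑_{k=1}^{27} k² = 27×28×55/6 = 6930
∑_{k=28}^{84} k² = 201110 - 6930 = 194180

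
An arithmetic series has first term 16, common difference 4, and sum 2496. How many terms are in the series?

Using S = n/2 × [2a + (n-1)d]
2496 = n/2 × [2(16) + (n-1)(4)]
2496 = n/2 × [32 + 4n - 4]
4992 = n × [28 + 4n]
4n² + (28)n - 4992 = 0
Discriminant: Δ = (28)² - 4(4)(-4992) = 784 + 79872 = 80656
√Δ = 284
n = [-(28) + √Δ] / (2·4) = (-28 + 284) / 8 = 256 / 8 = 32
(The negative root is discarded since n must be a positive integer.)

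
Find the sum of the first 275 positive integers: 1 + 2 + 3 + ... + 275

Formula: ∑k = n(n+1)/2
= 275×276/2
= 75900/2
= 37950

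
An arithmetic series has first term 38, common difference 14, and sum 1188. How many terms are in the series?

Using S = n/2 × [2a + (n-1)d]
1188 = n/2 × [2(38) + (n-1)(14)]
1188 = n/2 × [76 + 14n - 14]
2376 = n × [62 + 14n]
14n² + (62)n - 2376 = 0
Discriminant: Δ = (62)² - 4(14)(-2376) = 3844 + 133056 = 136900
√Δ = 370
n = [-(62) + √Δ] / (2·14) = (-62 + 370) / 28 = 308 / 28 = 11
(The negative root is discarded since n must be a positive integer.)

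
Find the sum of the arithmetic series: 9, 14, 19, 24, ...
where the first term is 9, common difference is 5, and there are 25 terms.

Sₙ = n/2 × (first + last)
Last term = a + (n-1)d = 9 + (25-1)×5 = 129
S_25 = 25/2 × (9 + 129)
S_25 = 25/2 × 138 = 1725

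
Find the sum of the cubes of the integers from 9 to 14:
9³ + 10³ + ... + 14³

Use ∑_{k=1}^{n} k³ = [n(n+1)/2]², then subtract the first 8 terms.
∑_{k=1}^{14} k³ = [14×15/2]² = 105² = 11025
∑_{k=1}^{8} k³ = [8×9/2]² = 36² = 1296
∑_{k=9}^{14} k³ = 11025 - 1296 = 9729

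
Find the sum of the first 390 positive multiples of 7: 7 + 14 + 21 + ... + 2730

Factor out 7: = 7(1 + 2 + ... + 390) = 7 × n(n+1)/2
= 7 × 390×391/2
= 7 × 76245
= 533715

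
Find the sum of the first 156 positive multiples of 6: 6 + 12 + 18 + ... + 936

Factor out 6: = 6(1 + 2 + ... + 156) = 6 × n(n+1)/2
= 6 × 156×157/2
= 6 × 12246
= 73476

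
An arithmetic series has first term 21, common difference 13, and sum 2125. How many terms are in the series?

Using S = n/2 × [2a + (n-1)d]
2125 = n/2 × [2(21) + (n-1)(13)]
2125 = n/2 × [42 + 13n - 13]
4250 = n × [29 + 13n]
13n² + (29)n - 4250 = 0
Discriminant: Δ = (29)² - 4(13)(-4250) = 841 + 221000 = 221841
√Δ = 471
n = [-(29) + √Δ] / (2·13) = (-29 + 471) / 26 = 442 / 26 = 17
(The negative root is discarded since n must be a positive integer.)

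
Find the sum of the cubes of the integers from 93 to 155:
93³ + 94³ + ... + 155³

Use ∑_{k=1}^{n} k³ = [n(n+1)/2]², then subtract the first 92 terms.
∑_{k=1}^{155} k³ = [155×156/2]² = 12090² = 146168100
∑_{k=1}^{92} k³ = [92×93/2]² = 4278² = 18301284
∑_{k=93}^{155} k³ = 146168100 - 18301284 = 127866816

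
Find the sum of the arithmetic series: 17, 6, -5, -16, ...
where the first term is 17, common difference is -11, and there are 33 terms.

Sₙ = n/2 × (first + last)
Last term = a + (n-1)d = 17 + (33-1)×(-11) = -335
S_33 = 33/2 × (17 + (-335))
S_33 = 33/2 × (-318) = -5247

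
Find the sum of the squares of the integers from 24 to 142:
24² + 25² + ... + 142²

Use ∑_{k=1}^{n} k² = n(n+1)(2n+1)/6, then subtract the first 23 terms.
∑_{k=1}^{142} k² = 142×143×285/6 = 964535
∑_{k=1}^{23} k² = 23×24×47/6 = 4324
∑_{k=24}^{142} k² = 964535 - 4324 = 960211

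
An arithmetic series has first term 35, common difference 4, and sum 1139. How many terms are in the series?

Using S = n/2 × [2a + (n-1)d]
1139 = n/2 × [2(35) + (n-1)(4)]
1139 = n/2 × [70 + 4n - 4]
2278 = n × [66 + 4n]
4n² + (66)n - 2278 = 0
Discriminant: Δ = (66)² - 4(4)(-2278) = 4356 + 36448 = 40804
√Δ = 202
n = [-(66) + √Δ] / (2·4) = (-66 + 202) / 8 = 136 / 8 = 17
(The negative root is discarded since n must be a positive integer.)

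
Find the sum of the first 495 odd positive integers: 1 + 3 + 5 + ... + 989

Sum of first n odd numbers = n²
= 495²
= 245025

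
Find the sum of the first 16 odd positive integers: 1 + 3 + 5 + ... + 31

Sum of first n odd numbers = n²
= 16²
= 256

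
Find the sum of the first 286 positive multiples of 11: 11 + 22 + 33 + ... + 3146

Factor out 11: = 11(1 + 2 + ... + 286) = 11 × n(n+1)/2
= 11 × 286×287/2
= 11 × 41041
= 451451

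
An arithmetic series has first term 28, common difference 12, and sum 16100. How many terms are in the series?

Using S = n/2 × [2a + (n-1)d]
16100 = n/2 × [2(28) + (n-1)(12)]
16100 = n/2 × [56 + 12n - 12]
32200 = n × [44 + 12n]
12n² + (44)n - 32200 = 0
Discriminant: Δ = (44)² - 4(12)(-32200) = 1936 + 1545600 = 1547536
√Δ = 1244
n = [-(44) + √Δ] / (2·12) = (-44 + 1244) / 24 = 1200 / 24 = 50
(The negative root is discarded since n must be a positive integer.)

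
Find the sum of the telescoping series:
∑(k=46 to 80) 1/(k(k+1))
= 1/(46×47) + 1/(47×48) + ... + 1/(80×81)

Partial fractions: 1/(k(k+1)) = 1/k - 1/(k+1)
The series telescopes:
= (1/46 - 1/47) + (1/47 - 1/48) + ... + (1/80 - 1/81)
= 1/46 - 1/81
= 35/3726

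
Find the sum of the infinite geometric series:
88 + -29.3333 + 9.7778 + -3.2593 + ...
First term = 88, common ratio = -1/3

For |r| < 1, S = a / (1 - r)
S = 88 / (1 - (-1/3))
S = 88 / (4/3)
S = 66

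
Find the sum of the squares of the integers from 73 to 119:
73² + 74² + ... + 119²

Use ∑_{k=1}^{n} k² = n(n+1)(2n+1)/6, then subtract the first 72 terms.
∑_{k=1}^{119} k² = 119×120×239/6 = 568820
∑_{k=1}^{72} k² = 72×73×145/6 = 127020
∑_{k=73}^{119} k² = 568820 - 127020 = 441800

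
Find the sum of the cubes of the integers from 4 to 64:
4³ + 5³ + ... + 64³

Use ∑_{k=1}^{n} k³ = [n(n+1)/2]², then subtract the first 3 terms.
∑_{k=1}^{64} k³ = [64×65/2]² = 2080² = 4326400
∑_{k=1}^{3} k³ = [3×4/2]² = 6² = 36
∑_{k=4}^{64} k³ = 4326400 - 36 = 4326364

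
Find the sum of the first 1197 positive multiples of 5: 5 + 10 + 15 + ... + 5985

Factor out 5: = 5(1 + 2 + ... + 1197) = 5 × n(n+1)/2
= 5 × 1197×1198/2
= 5 × 717003
= 3585015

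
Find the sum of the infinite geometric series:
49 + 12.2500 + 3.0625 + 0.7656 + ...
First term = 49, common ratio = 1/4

For |r| < 1, S = a / (1 - r)
S = 49 / (1 - (1/4))
S = 49 / (3/4)
S = 196/3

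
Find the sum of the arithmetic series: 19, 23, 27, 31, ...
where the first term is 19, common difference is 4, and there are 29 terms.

Sₙ = n/2 × (first + last)
Last term = a + (n-1)d = 19 + (29-1)×4 = 131
S_29 = 29/2 × (19 + 131)
S_29 = 29/2 × 150 = 2175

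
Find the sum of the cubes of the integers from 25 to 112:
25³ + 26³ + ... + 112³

Use ∑_{k=1}^{n} k³ = [n(n+1)/2]², then subtract the first 24 terms.
∑_{k=1}^{112} k³ = [112×113/2]² = 6328² = 40043584
∑_{k=1}^{24} k³ = [24×25/2]² = 300² = 90000
∑_{k=25}^{112} k³ = 40043584 - 90000 = 39953584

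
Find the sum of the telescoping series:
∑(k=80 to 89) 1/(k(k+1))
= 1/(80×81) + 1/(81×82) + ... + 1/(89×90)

Partial fractions: 1/(k(k+1)) = 1/k - 1/(k+1)
The series telescopes:
= (1/80 - 1/81) + (1/81 - 1/82) + ... + (1/89 - 1/90)
= 1/80 - 1/90
= 1/720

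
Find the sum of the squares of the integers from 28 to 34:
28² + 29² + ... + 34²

Use ∑_{k=1}^{n} k² = n(n+1)(2n+1)/6, then subtract the first 27 terms.
∑_{k=1}^{34} k² = 34×35×69/6 = 13685
∑_{k=1}^{27} k² = 27×28×55/6 = 6930
∑_{k=28}^{34} k² = 13685 - 6930 = 6755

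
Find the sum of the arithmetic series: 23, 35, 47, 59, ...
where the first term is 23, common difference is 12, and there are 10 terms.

Sₙ = n/2 × (first + last)
Last term = a + (n-1)d = 23 + (10-1)×12 = 131
S_10 = 10/2 × (23 + 131)
S_10 = 10/2 × 154 = 770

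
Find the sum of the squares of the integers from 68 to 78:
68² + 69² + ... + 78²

Use ∑_{k=1}^{n} k² = n(n+1)(2n+1)/6, then subtract the first 67 terms.
∑_{k=1}^{78} k² = 78×79×157/6 = 161239
∑_{k=1}^{67} k² = 67×68×135/6 = 102510
∑_{k=68}^{78} k² = 161239 - 102510 = 58729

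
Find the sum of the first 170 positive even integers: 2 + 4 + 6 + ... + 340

Sum of first n even numbers = n(n+1)
= 170×171
= 29070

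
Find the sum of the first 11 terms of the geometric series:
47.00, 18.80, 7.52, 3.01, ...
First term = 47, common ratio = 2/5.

Sₙ = a(1 - rⁿ) / (1 - r)
S_11 = 47(1 - (2/5)^11) / (1 - (2/5))
S_11 = 47(1 - (2048/48828125)) / (3/5)
S_11 = 764941873/9765625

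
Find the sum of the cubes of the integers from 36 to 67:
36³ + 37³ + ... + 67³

Use ∑_{k=1}^{n} k³ = [n(n+1)/2]², then subtract the first 35 terms.
∑_{k=1}^{67} k³ = [67×68/2]² = 2278² = 5189284
∑_{k=1}^{35} k³ = [35×36/2]² = 630² = 396900
∑_{k=36}^{67} k³ = 5189284 - 396900 = 4792384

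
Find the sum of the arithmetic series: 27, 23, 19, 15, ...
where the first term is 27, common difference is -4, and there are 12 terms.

Sₙ = n/2 × (first + last)
Last term = a + (n-1)d = 27 + (12-1)×(-4) = -17
S_12 = 12/2 × (27 + (-17))
S_12 = 12/2 × 10 = 60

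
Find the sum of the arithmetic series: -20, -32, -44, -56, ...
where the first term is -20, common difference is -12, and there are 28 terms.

Sₙ = n/2 × (first + last)
Last term = a + (n-1)d = -20 + (28-1)×(-12) = -344
S_28 = 28/2 × (-20 + (-344))
S_28 = 28/2 × (-364) = -5096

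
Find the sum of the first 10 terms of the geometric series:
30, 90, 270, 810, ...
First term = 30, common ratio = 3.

Sₙ = a(1 - rⁿ) / (1 - r)
S_10 = 30(1 - 3^10) / (1 - 3)
S_10 = 30(1 - 59049) / (-2)
S_10 = 885720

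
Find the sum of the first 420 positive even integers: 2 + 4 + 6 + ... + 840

Sum of first n even numbers = n(n+1)
= 420×421
= 176820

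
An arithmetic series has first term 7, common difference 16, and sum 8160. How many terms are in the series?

Using S = n/2 × [2a + (n-1)d]
8160 = n/2 × [2(7) + (n-1)(16)]
8160 = n/2 × [14 + 16n - 16]
16320 = n × [-2 + 16n]
16n² + (-2)n - 16320 = 0
Discriminant: Δ = (-2)² - 4(16)(-16320) = 4 + 1044480 = 1044484
√Δ = 1022
n = [-(-2) + √Δ] / (2·16) = (2 + 1022) / 32 = 1024 / 32 = 32
(The negative root is discarded since n must be a positive integer.)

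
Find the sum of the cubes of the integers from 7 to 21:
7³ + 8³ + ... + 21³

Use ∑_{k=1}^{n} k³ = [n(n+1)/2]², then subtract the first 6 terms.
∑_{k=1}^{21} k³ = [21×22/2]² = 231² = 53361
∑_{k=1}^{6} k³ = [6×7/2]² = 21² = 441
∑_{k=7}^{21} k³ = 53361 - 441 = 52920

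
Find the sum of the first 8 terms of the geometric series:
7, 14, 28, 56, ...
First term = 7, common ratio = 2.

Sₙ = a(1 - rⁿ) / (1 - r)
S_8 = 7(1 - 2^8) / (1 - 2)
S_8 = 7(1 - 256) / (-1)
S_8 = 1785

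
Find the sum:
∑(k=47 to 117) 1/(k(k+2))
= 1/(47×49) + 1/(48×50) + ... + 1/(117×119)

Partial fractions: 1/(k(k+2)) = (1/2)[1/k - 1/(k+2)]
Telescoping leaves the first two and last two terms:
= (1/2)[1/47 + 1/48 - 1/118 - 1/119]
= 399659/31678752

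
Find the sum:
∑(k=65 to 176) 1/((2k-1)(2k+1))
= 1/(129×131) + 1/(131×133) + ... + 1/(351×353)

Partial fractions: 1/((2k-1)(2k+1)) = (1/2)[1/(2k-1) - 1/(2k+1)]
The series telescopes:
= (1/2)[1/129 - 1/353]
= 112/45537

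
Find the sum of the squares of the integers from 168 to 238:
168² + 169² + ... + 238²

Use ∑_{k=1}^{n} k² = n(n+1)(2n+1)/6, then subtract the first 167 terms.
∑_{k=1}^{238} k² = 238×239×477/6 = 4522119
∑_{k=1}^{167} k² = 167×168×335/6 = 1566460
∑_{k=168}^{238} k² = 4522119 - 1566460 = 2955659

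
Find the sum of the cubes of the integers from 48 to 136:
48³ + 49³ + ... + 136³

Use ∑_{k=1}^{n} k³ = [n(n+1)/2]², then subtract the first 47 terms.
∑_{k=1}^{136} k³ = [136×137/2]² = 9316² = 86787856
∑_{k=1}^{47} k³ = [47×48/2]² = 1128² = 1272384
∑_{k=48}^{136} k³ = 86787856 - 1272384 = 85515472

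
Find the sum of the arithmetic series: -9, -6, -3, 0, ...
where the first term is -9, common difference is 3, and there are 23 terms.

Sₙ = n/2 × (first + last)
Last term = a + (n-1)d = -9 + (23-1)×3 = 57
S_23 = 23/2 × (-9 + 57)
S_23 = 23/2 × 48 = 552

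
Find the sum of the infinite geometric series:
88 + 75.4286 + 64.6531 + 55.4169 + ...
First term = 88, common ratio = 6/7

For |r| < 1, S = a / (1 - r)
S = 88 / (1 - (6/7))
S = 88 / (1/7)
S = 616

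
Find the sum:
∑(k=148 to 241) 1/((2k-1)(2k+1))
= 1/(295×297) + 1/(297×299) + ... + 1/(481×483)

Partial fractions: 1/((2k-1)(2k+1)) = (1/2)[1/(2k-1) - 1/(2k+1)]
The series telescopes:
= (1/2)[1/295 - 1/483]
= 94/142485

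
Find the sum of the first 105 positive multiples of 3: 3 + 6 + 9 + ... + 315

Factor out 3: = 3(1 + 2 + ... + 105) = 3 × n(n+1)/2
= 3 × 105×106/2
= 3 × 5565
= 16695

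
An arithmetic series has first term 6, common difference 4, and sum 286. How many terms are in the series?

Using S = n/2 × [2a + (n-1)d]
286 = n/2 × [2(6) + (n-1)(4)]
286 = n/2 × [12 + 4n - 4]
572 = n × [8 + 4n]
4n² + (8)n - 572 = 0
Discriminant: Δ = (8)² - 4(4)(-572) = 64 + 9152 = 9216
√Δ = 96
n = [-(8) + √Δ] / (2·4) = (-8 + 96) / 8 = 88 / 8 = 11
(The negative root is discarded since n must be a positive integer.)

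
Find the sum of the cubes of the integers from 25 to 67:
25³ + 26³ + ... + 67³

Use ∑_{k=1}^{n} k³ = [n(n+1)/2]², then subtract the first 24 terms.
∑_{k=1}^{67} k³ = [67×68/2]² = 2278² = 5189284
∑_{k=1}^{24} k³ = [24×25/2]² = 300² = 90000
∑_{k=25}^{67} k³ = 5189284 - 90000 = 5099284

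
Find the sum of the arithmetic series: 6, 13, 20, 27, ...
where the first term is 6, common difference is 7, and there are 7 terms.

Sₙ = n/2 × (first + last)
Last term = a + (n-1)d = 6 + (7-1)×7 = 48
S_7 = 7/2 × (6 + 48)
S_7 = 7/2 × 54 = 189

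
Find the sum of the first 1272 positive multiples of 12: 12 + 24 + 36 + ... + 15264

Factor out 12: = 12(1 + 2 + ... + 1272) = 12 × n(n+1)/2
= 12 × 1272×1273/2
= 12 × 809628
= 9715536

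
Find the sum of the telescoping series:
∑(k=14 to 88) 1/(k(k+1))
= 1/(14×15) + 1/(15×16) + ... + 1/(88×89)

Partial fractions: 1/(k(k+1)) = 1/k - 1/(k+1)
The series telescopes:
= (1/14 - 1/15) + (1/15 - 1/16) + ... + (1/88 - 1/89)
= 1/14 - 1/89
= 75/1246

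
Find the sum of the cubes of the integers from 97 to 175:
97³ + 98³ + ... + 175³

Use ∑_{k=1}^{n} k³ = [n(n+1)/2]², then subtract the first 96 terms.
∑_{k=1}^{175} k³ = [175×176/2]² = 15400² = 237160000
∑_{k=1}^{96} k³ = [96×97/2]² = 4656² = 21678336
∑_{k=97}^{175} k³ = 237160000 - 21678336 = 215481664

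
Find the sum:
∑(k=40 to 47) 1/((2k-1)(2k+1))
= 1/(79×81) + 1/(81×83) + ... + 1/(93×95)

Partial fractions: 1/((2k-1)(2k+1)) = (1/2)[1/(2k-1) - 1/(2k+1)]
The series telescopes:
= (1/2)[1/79 - 1/95]
= 8/7505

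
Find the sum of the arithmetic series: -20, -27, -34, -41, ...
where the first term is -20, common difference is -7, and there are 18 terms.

Sₙ = n/2 × (first + last)
Last term = a + (n-1)d = -20 + (18-1)×(-7) = -139
S_18 = 18/2 × (-20 + (-139))
S_18 = 18/2 × (-159) = -1431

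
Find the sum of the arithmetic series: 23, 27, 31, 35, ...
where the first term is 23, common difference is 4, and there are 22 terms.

Sₙ = n/2 × (first + last)
Last term = a + (n-1)d = 23 + (22-1)×4 = 107
S_22 = 22/2 × (23 + 107)
S_22 = 22/2 × 130 = 1430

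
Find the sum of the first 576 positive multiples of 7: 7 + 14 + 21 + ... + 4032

Factor out 7: = 7(1 + 2 + ... + 576) = 7 × n(n+1)/2
= 7 × 576×577/2
= 7 × 166176
= 1163232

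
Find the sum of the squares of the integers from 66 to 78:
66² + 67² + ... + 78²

Use ∑_{k=1}^{n} k² = n(n+1)(2n+1)/6, then subtract the first 65 terms.
∑_{k=1}^{78} k² = 78×79×157/6 = 161239
∑_{k=1}^{65} k² = 65×66×131/6 = 93665
∑_{k=66}^{78} k² = 161239 - 93665 = 67574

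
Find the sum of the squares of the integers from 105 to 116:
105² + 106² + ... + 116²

Use ∑_{k=1}^{n} k² = n(n+1)(2n+1)/6, then subtract the first 104 terms.
∑_{k=1}^{116} k² = 116×117×233/6 = 527046
∑_{k=1}^{104} k² = 104×105×209/6 = 380380
∑_{k=105}^{116} k² = 527046 - 380380 = 146666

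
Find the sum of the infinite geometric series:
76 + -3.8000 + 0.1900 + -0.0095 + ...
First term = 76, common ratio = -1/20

For |r| < 1, S = a / (1 - r)
S = 76 / (1 - (-1/20))
S = 76 / (21/20)
S = 1520/21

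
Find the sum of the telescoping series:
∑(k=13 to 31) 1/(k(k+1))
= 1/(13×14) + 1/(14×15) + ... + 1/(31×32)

Partial fractions: 1/(k(k+1)) = 1/k - 1/(k+1)
The series telescopes:
= (1/13 - 1/14) + (1/14 - 1/15) + ... + (1/31 - 1/32)
= 1/13 - 1/32
= 19/416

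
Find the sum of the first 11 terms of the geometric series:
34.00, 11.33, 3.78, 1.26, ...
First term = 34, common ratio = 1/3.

Sₙ = a(1 - rⁿ) / (1 - r)
S_11 = 34(1 - (1/3)^11) / (1 - (1/3))
S_11 = 34(1 - (1/177147)) / (2/3)
S_11 = 3011482/59049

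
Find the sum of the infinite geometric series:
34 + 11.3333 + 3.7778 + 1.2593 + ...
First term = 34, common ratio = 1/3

For |r| < 1, S = a / (1 - r)
S = 34 / (1 - (1/3))
S = 34 / (2/3)
S = 51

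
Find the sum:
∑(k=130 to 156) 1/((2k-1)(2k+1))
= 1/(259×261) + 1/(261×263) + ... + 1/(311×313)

Partial fractions: 1/((2k-1)(2k+1)) = (1/2)[1/(2k-1) - 1/(2k+1)]
The series telescopes:
= (1/2)[1/259 - 1/313]
= 27/81067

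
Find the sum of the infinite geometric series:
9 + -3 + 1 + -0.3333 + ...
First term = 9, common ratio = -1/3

For |r| < 1, S = a / (1 - r)
S = 9 / (1 - (-1/3))
S = 9 / (4/3)
S = 27/4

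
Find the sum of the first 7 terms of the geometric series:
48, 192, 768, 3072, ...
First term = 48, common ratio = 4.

Sₙ = a(1 - rⁿ) / (1 - r)
S_7 = 48(1 - 4^7) / (1 - 4)
S_7 = 48(1 - 16384) / (-3)
S_7 = 262128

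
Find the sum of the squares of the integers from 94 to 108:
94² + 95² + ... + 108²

Use ∑_{k=1}^{n} k² = n(n+1)(2n+1)/6, then subtract the first 93 terms.
∑_{k=1}^{108} k² = 108×109×217/6 = 425754
∑_{k=1}^{93} k² = 93×94×187/6 = 272459
∑_{k=94}^{108} k² = 425754 - 272459 = 153295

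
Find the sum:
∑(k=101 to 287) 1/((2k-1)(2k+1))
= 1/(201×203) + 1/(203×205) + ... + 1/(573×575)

Partial fractions: 1/((2k-1)(2k+1)) = (1/2)[1/(2k-1) - 1/(2k+1)]
The series telescopes:
= (1/2)[1/201 - 1/575]
= 187/115575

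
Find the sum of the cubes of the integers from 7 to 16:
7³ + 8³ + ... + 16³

Use ∑_{k=1}^{n} k³ = [n(n+1)/2]², then subtract the first 6 terms.
∑_{k=1}^{16} k³ = [16×17/2]² = 136² = 18496
∑_{k=1}^{6} k³ = [6×7/2]² = 21² = 441
∑_{k=7}^{16} k³ = 18496 - 441 = 18055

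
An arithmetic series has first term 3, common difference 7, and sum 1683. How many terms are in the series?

Using S = n/2 × [2a + (n-1)d]
1683 = n/2 × [2(3) + (n-1)(7)]
1683 = n/2 × [6 + 7n - 7]
3366 = n × [-1 + 7n]
7n² + (-1)n - 3366 = 0
Discriminant: Δ = (-1)² - 4(7)(-3366) = 1 + 94248 = 94249
√Δ = 307
n = [-(-1) + √Δ] / (2·7) = (1 + 307) / 14 = 308 / 14 = 22
(The negative root is discarded since n must be a positive integer.)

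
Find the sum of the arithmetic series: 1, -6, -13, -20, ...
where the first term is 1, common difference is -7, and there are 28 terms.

Sₙ = n/2 × (first + last)
Last term = a + (n-1)d = 1 + (28-1)×(-7) = -188
S_28 = 28/2 × (1 + (-188))
S_28 = 28/2 × (-187) = -2618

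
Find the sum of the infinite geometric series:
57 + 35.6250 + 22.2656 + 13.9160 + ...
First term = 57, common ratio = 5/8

For |r| < 1, S = a / (1 - r)
S = 57 / (1 - (5/8))
S = 57 / (3/8)
S = 152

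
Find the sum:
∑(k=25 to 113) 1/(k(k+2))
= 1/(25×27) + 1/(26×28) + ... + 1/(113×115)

Partial fractions: 1/(k(k+2)) = (1/2)[1/k - 1/(k+2)]
Telescoping leaves the first two and last two terms:
= (1/2)[1/25 + 1/26 - 1/114 - 1/115]
= 12994/426075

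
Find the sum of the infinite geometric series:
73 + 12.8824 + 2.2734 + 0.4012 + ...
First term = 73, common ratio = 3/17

For |r| < 1, S = a / (1 - r)
S = 73 / (1 - (3/17))
S = 73 / (14/17)
S = 1241/14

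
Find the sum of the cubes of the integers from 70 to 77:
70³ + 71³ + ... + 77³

Use ∑_{k=1}^{n} k³ = [n(n+1)/2]², then subtract the first 69 terms.
∑_{k=1}^{77} k³ = [77×78/2]² = 3003² = 9018009
∑_{k=1}^{69} k³ = [69×70/2]² = 2415² = 5832225
∑_{k=70}^{77} k³ = 9018009 - 5832225 = 3185784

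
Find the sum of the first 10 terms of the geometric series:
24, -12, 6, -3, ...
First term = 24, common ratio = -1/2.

Sₙ = a(1 - rⁿ) / (1 - r)
S_10 = 24(1 - (-1/2)^10) / (1 - (-1/2))
S_10 = 24(1 - (1/1024)) / (3/2)
S_10 = 1023/64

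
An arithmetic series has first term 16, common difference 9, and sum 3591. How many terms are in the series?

Using S = n/2 × [2a + (n-1)d]
3591 = n/2 × [2(16) + (n-1)(9)]
3591 = n/2 × [32 + 9n - 9]
7182 = n × [23 + 9n]
9n² + (23)n - 7182 = 0
Discriminant: Δ = (23)² - 4(9)(-7182) = 529 + 258552 = 259081
√Δ = 509
n = [-(23) + √Δ] / (2·9) = (-23 + 509) / 18 = 486 / 18 = 27
(The negative root is discarded since n must be a positive integer.)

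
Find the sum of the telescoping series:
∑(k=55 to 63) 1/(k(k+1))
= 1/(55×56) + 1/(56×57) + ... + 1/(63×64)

Partial fractions: 1/(k(k+1)) = 1/k - 1/(k+1)
The series telescopes:
= (1/55 - 1/56) + (1/56 - 1/57) + ... + (1/63 - 1/64)
= 1/55 - 1/64
= 9/3520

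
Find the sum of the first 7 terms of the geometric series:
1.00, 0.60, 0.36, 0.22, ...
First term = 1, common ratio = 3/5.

Sₙ = a(1 - rⁿ) / (1 - r)
S_7 = 1(1 - (3/5)^7) / (1 - (3/5))
S_7 = 1(1 - (2187/78125)) / (2/5)
S_7 = 37969/15625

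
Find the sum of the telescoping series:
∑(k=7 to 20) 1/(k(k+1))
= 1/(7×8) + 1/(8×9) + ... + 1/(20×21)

Partial fractions: 1/(k(k+1)) = 1/k - 1/(k+1)
The series telescopes:
= (1/7 - 1/8) + (1/8 - 1/9) + ... + (1/20 - 1/21)
= 1/7 - 1/21
= 2/21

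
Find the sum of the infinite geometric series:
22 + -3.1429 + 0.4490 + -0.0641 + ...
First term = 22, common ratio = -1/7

For |r| < 1, S = a / (1 - r)
S = 22 / (1 - (-1/7))
S = 22 / (8/7)
S = 77/4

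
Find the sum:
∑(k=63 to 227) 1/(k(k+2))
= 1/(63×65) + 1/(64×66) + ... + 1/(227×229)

Partial fractions: 1/(k(k+2)) = (1/2)[1/k - 1/(k+2)]
Telescoping leaves the first two and last two terms:
= (1/2)[1/63 + 1/64 - 1/228 - 1/229]
= 399025/35086464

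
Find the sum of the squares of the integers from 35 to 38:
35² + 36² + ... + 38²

Use ∑_{k=1}^{n} k² = n(n+1)(2n+1)/6, then subtract the first 34 terms.
∑_{k=1}^{38} k² = 38×39×77/6 = 19019
∑_{k=1}^{34} k² = 34×35×69/6 = 13685
∑_{k=35}^{38} k² = 19019 - 13685 = 5334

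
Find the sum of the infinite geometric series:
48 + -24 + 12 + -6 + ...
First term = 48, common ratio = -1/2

For |r| < 1, S = a / (1 - r)
S = 48 / (1 - (-1/2))
S = 48 / (3/2)
S = 32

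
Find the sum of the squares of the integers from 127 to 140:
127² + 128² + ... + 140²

Use ∑_{k=1}^{n} k² = n(n+1)(2n+1)/6, then subtract the first 126 terms.
∑_{k=1}^{140} k² = 140×141×281/6 = 924490
∑_{k=1}^{126} k² = 126×127×253/6 = 674751
∑_{k=127}^{140} k² = 924490 - 674751 = 249739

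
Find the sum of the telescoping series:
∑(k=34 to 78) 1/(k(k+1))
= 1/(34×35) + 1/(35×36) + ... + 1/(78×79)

Partial fractions: 1/(k(k+1)) = 1/k - 1/(k+1)
The series telescopes:
= (1/34 - 1/35) + (1/35 - 1/36) + ... + (1/78 - 1/79)
= 1/34 - 1/79
= 45/2686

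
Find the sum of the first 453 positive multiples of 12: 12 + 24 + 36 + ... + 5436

Factor out 12: = 12(1 + 2 + ... + 453) = 12 × n(n+1)/2
= 12 × 453×454/2
= 12 × 102831
= 1233972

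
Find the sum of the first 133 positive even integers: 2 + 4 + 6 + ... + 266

Sum of first n even numbers = n(n+1)
= 133×134
= 17822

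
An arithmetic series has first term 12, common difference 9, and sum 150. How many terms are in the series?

Using S = n/2 × [2a + (n-1)d]
150 = n/2 × [2(12) + (n-1)(9)]
150 = n/2 × [24 + 9n - 9]
300 = n × [15 + 9n]
9n² + (15)n - 300 = 0
Discriminant: Δ = (15)² - 4(9)(-300) = 225 + 10800 = 11025
√Δ = 105
n = [-(15) + √Δ] / (2·9) = (-15 + 105) / 18 = 90 / 18 = 5
(The negative root is discarded since n must be a positive integer.)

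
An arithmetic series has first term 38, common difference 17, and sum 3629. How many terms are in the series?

Using S = n/2 × [2a + (n-1)d]
3629 = n/2 × [2(38) + (n-1)(17)]
3629 = n/2 × [76 + 17n - 17]
7258 = n × [59 + 17n]
17n² + (59)n - 7258 = 0
Discriminant: Δ = (59)² - 4(17)(-7258) = 3481 + 493544 = 497025
√Δ = 705
n = [-(59) + √Δ] / (2·17) = (-59 + 705) / 34 = 646 / 34 = 19
(The negative root is discarded since n must be a positive integer.)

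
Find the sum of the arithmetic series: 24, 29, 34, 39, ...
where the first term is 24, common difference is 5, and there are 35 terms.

Sₙ = n/2 × (first + last)
Last term = a + (n-1)d = 24 + (35-1)×5 = 194
S_35 = 35/2 × (24 + 194)
S_35 = 35/2 × 218 = 3815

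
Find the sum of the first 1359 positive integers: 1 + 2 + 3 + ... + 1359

Formula: ∑k = n(n+1)/2
= 1359×1360/2
= 1848240/2
= 924120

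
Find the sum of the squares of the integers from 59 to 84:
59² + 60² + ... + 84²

Use ∑_{k=1}^{n} k² = n(n+1)(2n+1)/6, then subtract the first 58 terms.
∑_{k=1}^{84} k² = 84×85×169/6 = 201110
∑_{k=1}^{58} k² = 58×59×117/6 = 66729
∑_{k=59}^{84} k² = 201110 - 66729 = 134381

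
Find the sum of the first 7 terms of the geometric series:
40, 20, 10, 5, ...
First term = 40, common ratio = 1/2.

Sₙ = a(1 - rⁿ) / (1 - r)
S_7 = 40(1 - (1/2)^7) / (1 - (1/2))
S_7 = 40(1 - (1/128)) / (1/2)
S_7 = 635/8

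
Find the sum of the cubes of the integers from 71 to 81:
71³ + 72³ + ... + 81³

Use ∑_{k=1}^{n} k³ = [n(n+1)/2]², then subtract the first 70 terms.
∑_{k=1}^{81} k³ = [81×82/2]² = 3321² = 11029041
∑_{k=1}^{70} k³ = [70×71/2]² = 2485² = 6175225
∑_{k=71}^{81} k³ = 11029041 - 6175225 = 4853816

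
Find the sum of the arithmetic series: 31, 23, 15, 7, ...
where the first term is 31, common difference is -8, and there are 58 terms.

Sₙ = n/2 × (first + last)
Last term = a + (n-1)d = 31 + (58-1)×(-8) = -425
S_58 = 58/2 × (31 + (-425))
S_58 = 58/2 × (-394) = -11426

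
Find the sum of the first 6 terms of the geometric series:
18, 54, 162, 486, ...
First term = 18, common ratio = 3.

Sₙ = a(1 - rⁿ) / (1 - r)
S_6 = 18(1 - 3^6) / (1 - 3)
S_6 = 18(1 - 729) / (-2)
S_6 = 6552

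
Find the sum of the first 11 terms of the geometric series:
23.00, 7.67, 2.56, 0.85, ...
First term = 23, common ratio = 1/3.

Sₙ = a(1 - rⁿ) / (1 - r)
S_11 = 23(1 - (1/3)^11) / (1 - (1/3))
S_11 = 23(1 - (1/177147)) / (2/3)
S_11 = 2037179/59049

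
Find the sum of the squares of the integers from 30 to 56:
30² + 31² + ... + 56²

Use ∑_{k=1}^{n} k² = n(n+1)(2n+1)/6, then subtract the first 29 terms.
∑_{k=1}^{56} k² = 56×57×113/6 = 60116
∑_{k=1}^{29} k² = 29×30×59/6 = 8555
∑_{k=30}^{56} k² = 60116 - 8555 = 51561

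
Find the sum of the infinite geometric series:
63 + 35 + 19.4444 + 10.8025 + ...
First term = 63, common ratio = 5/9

For |r| < 1, S = a / (1 - r)
S = 63 / (1 - (5/9))
S = 63 / (4/9)
S = 567/4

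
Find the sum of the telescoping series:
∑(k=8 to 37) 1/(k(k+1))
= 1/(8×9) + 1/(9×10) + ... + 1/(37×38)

Partial fractions: 1/(k(k+1)) = 1/k - 1/(k+1)
The series telescopes:
= (1/8 - 1/9) + (1/9 - 1/10) + ... + (1/37 - 1/38)
= 1/8 - 1/38
= 15/152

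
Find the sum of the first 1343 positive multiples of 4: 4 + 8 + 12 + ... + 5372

Factor out 4: = 4(1 + 2 + ... + 1343) = 4 × n(n+1)/2
= 4 × 1343×1344/2
= 4 × 902496
= 3609984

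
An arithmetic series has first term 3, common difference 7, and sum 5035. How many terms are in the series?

Using S = n/2 × [2a + (n-1)d]
5035 = n/2 × [2(3) + (n-1)(7)]
5035 = n/2 × [6 + 7n - 7]
10070 = n × [-1 + 7n]
7n² + (-1)n - 10070 = 0
Discriminant: Δ = (-1)² - 4(7)(-10070) = 1 + 281960 = 281961
√Δ = 531
n = [-(-1) + √Δ] / (2·7) = (1 + 531) / 14 = 532 / 14 = 38
(The negative root is discarded since n must be a positive integer.)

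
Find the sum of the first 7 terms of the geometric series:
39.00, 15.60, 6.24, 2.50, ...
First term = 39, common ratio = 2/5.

Sₙ = a(1 - rⁿ) / (1 - r)
S_7 = 39(1 - (2/5)^7) / (1 - (2/5))
S_7 = 39(1 - (128/78125)) / (3/5)
S_7 = 1013961/15625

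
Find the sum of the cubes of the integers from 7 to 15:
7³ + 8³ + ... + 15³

Use ∑_{k=1}^{n} k³ = [n(n+1)/2]², then subtract the first 6 terms.
∑_{k=1}^{15} k³ = [15×16/2]² = 120² = 14400
∑_{k=1}^{6} k³ = [6×7/2]² = 21² = 441
∑_{k=7}^{15} k³ = 14400 - 441 = 13959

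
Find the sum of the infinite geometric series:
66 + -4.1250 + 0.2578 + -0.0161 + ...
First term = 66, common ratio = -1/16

For |r| < 1, S = a / (1 - r)
S = 66 / (1 - (-1/16))
S = 66 / (17/16)
S = 1056/17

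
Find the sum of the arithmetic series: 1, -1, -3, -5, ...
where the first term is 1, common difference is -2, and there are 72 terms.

Sₙ = n/2 × (first + last)
Last term = a + (n-1)d = 1 + (72-1)×(-2) = -141
S_72 = 72/2 × (1 + (-141))
S_72 = 72/2 × (-140) = -5040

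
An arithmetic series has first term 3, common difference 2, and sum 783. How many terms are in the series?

Using S = n/2 × [2a + (n-1)d]
783 = n/2 × [2(3) + (n-1)(2)]
783 = n/2 × [6 + 2n - 2]
1566 = n × [4 + 2n]
2n² + (4)n - 1566 = 0
Discriminant: Δ = (4)² - 4(2)(-1566) = 16 + 12528 = 12544
√Δ = 112
n = [-(4) + √Δ] / (2·2) = (-4 + 112) / 4 = 108 / 4 = 27
(The negative root is discarded since n must be a positive integer.)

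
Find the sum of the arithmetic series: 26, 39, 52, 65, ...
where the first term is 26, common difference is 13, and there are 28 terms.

Sₙ = n/2 × (first + last)
Last term = a + (n-1)d = 26 + (28-1)×13 = 377
S_28 = 28/2 × (26 + 377)
S_28 = 28/2 × 403 = 5642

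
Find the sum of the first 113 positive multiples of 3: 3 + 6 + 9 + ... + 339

Factor out 3: = 3(1 + 2 + ... + 113) = 3 × n(n+1)/2
= 3 × 113×114/2
= 3 × 6441
= 19323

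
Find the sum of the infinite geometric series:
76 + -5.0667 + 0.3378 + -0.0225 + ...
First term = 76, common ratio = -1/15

For |r| < 1, S = a / (1 - r)
S = 76 / (1 - (-1/15))
S = 76 / (16/15)
S = 285/4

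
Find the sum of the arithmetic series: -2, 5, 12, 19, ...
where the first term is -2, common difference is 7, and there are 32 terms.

Sₙ = n/2 × (first + last)
Last term = a + (n-1)d = -2 + (32-1)×7 = 215
S_32 = 32/2 × (-2 + 215)
S_32 = 32/2 × 213 = 3408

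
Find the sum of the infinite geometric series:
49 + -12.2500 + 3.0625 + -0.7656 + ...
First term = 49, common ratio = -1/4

For |r| < 1, S = a / (1 - r)
S = 49 / (1 - (-1/4))
S = 49 / (5/4)
S = 196/5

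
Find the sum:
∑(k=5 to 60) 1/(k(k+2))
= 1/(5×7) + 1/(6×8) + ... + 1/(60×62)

Partial fractions: 1/(k(k+2)) = (1/2)[1/k - 1/(k+2)]
Telescoping leaves the first two and last two terms:
= (1/2)[1/5 + 1/6 - 1/61 - 1/62]
= 4739/28365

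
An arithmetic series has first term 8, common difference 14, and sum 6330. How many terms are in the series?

Using S = n/2 × [2a + (n-1)d]
6330 = n/2 × [2(8) + (n-1)(14)]
6330 = n/2 × [16 + 14n - 14]
12660 = n × [2 + 14n]
14n² + (2)n - 12660 = 0
Discriminant: Δ = (2)² - 4(14)(-12660) = 4 + 708960 = 708964
√Δ = 842
n = [-(2) + √Δ] / (2·14) = (-2 + 842) / 28 = 840 / 28 = 30
(The negative root is discarded since n must be a positive integer.)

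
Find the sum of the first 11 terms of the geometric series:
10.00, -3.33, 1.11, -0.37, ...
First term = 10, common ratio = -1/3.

Sₙ = a(1 - rⁿ) / (1 - r)
S_11 = 10(1 - (-1/3)^11) / (1 - (-1/3))
S_11 = 10(1 - (-1/177147)) / (4/3)
S_11 = 442870/59049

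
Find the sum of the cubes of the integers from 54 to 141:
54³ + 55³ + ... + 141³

Use ∑_{k=1}^{n} k³ = [n(n+1)/2]², then subtract the first 53 terms.
∑_{k=1}^{141} k³ = [141×142/2]² = 10011² = 100220121
∑_{k=1}^{53} k³ = [53×54/2]² = 1431² = 2047761
∑_{k=54}^{141} k³ = 100220121 - 2047761 = 98172360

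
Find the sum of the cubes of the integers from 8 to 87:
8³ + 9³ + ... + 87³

Use ∑_{k=1}^{n} k³ = [n(n+1)/2]², then subtract the first 7 terms.
∑_{k=1}^{87} k³ = [87×88/2]² = 3828² = 14653584
∑_{k=1}^{7} k³ = [7×8/2]² = 28² = 784
∑_{k=8}^{87} k³ = 14653584 - 784 = 14652800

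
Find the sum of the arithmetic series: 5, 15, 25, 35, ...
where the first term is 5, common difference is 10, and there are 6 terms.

Sₙ = n/2 × (first + last)
Last term = a + (n-1)d = 5 + (6-1)×10 = 55
S_6 = 6/2 × (5 + 55)
S_6 = 6/2 × 60 = 180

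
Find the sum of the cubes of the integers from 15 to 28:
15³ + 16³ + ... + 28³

Use ∑_{k=1}^{n} k³ = [n(n+1)/2]², then subtract the first 14 terms.
∑_{k=1}^{28} k³ = [28×29/2]² = 406² = 164836
∑_{k=1}^{14} k³ = [14×15/2]² = 105² = 11025
∑_{k=15}^{28} k³ = 164836 - 11025 = 153811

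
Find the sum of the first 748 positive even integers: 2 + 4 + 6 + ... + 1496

Sum of first n even numbers = n(n+1)
= 748×749
= 560252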